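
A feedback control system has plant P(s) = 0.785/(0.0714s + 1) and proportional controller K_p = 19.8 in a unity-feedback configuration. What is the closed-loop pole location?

s = -231.7

Closed loop: T(s) = K_p·P/(1+K_p·P) = 15.54/(0.0714s + 1 + 15.54), with pole at s = −(1 + 15.54)/0.0714 = −231.7.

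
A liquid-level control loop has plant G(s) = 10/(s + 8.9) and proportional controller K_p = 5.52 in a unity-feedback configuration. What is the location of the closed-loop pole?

s = -64.1

Closed-loop transfer function: T(s) = K_p·G(s)/(1 + K_p·G(s)) = 55.2/(s + 8.9 + 55.2) = 55.2/(s + 64.1).
The closed-loop pole is at s = −64.1.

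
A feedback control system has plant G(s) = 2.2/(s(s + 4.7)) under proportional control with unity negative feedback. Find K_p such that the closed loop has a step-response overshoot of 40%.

From %OS = 100·exp(−πζ/√(1−ζ²)) = 40%, ζ = −ln(0.4)/√(π²+ln²(0.4)) = 0.28.
Characteristic equation s² + 4.7s + 2.2K_p = 0 gives ζ = 4.7/(2√(2.2K_p)).
Setting ζ = 0.28: √(2.2K_p) = 4.7/(2·0.28) = 8.393, so K_p = 70.44/2.2 = 32.

K_p = 32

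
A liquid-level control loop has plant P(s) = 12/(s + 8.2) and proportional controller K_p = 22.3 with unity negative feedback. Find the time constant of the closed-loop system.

Closed-loop transfer function: T(s) = K_p·P(s)/(1 + K_p·P(s)) = 267.6/(s + 8.2 + 267.6) = 267.6/(s + 275.8).
Time constant τ = 1/275.8 = 0.00363 s.

τ = 0.00363 s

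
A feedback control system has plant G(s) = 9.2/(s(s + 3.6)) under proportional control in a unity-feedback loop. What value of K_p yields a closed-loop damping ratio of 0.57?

Closed-loop characteristic equation: s² + 3.6s + K_p·9.2 = 0.
So ω_n = √(9.2K_p) and 2ζω_n = 3.6, giving ζ = 3.6/(2√(9.2K_p)).
Setting ζ = 0.57: √(9.2K_p) = 3.6/(2·0.57) = 3.158, so K_p = 9.972/9.2 = 1.08.

K_p = 1.08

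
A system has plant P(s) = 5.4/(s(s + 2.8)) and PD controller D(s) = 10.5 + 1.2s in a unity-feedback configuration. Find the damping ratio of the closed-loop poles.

Forward path: (10.5 + 1.2s)·5.4/(s(s+2.8)). The closed-loop characteristic equation is s² + (2.8 + 5.4·1.2)s + 5.4·10.5 = 0.
That is s² + 9.28s + 56.7 = 0, so ω_n = 7.53 rad/s and ζ = 9.28/(2·7.53) = 0.6162.

ζ = 0.616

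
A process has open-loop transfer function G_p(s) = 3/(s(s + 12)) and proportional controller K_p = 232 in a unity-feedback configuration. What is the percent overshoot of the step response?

From 1 + K_pG_p(s) = 0: s² + 12s + 696 = 0 ⇒ ω_n = 26.38, ζ = 0.2274.
%OS = 100·exp(−πζ/√(1−ζ²)) = 100·exp(−π·0.2274/√0.9483) = 48%.

48%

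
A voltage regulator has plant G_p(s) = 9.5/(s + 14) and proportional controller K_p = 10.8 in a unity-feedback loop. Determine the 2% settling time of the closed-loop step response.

T_s ≈ 0.0343 s

Closed-loop transfer function: T(s) = K_p·G_p(s)/(1 + K_p·G_p(s)) = 102.6/(s + 14 + 102.6) = 102.6/(s + 116.6).
Time constant τ = 1/116.6 = 0.008576 s, so the 2% settling time is about 4τ = 0.0343 s.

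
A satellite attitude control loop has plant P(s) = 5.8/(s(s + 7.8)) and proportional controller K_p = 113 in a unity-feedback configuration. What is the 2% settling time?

T_s ≈ 1.03 s

From 1 + K_pP(s) = 0: s² + 7.8s + 655.4 = 0 ⇒ ω_n = 25.6, ζ = 0.1523.
2% settling time T_s ≈ 4/(ζω_n) = 4/3.9 = 1.03 s.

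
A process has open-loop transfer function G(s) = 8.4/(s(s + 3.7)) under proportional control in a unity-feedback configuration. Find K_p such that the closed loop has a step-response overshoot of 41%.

K_p = 5.47

From %OS = 100·exp(−πζ/√(1−ζ²)) = 41%, ζ = −ln(0.41)/√(π²+ln²(0.41)) = 0.273.
Characteristic equation s² + 3.7s + 8.4K_p = 0 gives ζ = 3.7/(2√(8.4K_p)).
Setting ζ = 0.273: √(8.4K_p) = 3.7/(2·0.273) = 6.776, so K_p = 45.91/8.4 = 5.47.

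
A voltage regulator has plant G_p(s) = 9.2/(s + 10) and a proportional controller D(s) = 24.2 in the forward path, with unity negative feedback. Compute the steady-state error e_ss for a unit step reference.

The loop is type 0. Static position error constant K_pos = D(0)·G_p(0) = 24.2·0.92 = 22.26.
Steady-state error to a unit step: e_ss = 1/(1+K_pos) = 1/23.26 = 0.043.

0.043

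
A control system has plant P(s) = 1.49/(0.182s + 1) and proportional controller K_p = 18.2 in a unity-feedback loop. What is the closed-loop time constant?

Closed loop: T(s) = K_p·P/(1+K_p·P) = 27.12/(0.182s + 1 + 27.12), with pole at s = −(1 + 27.12)/0.182 = −154.5.
Closed-loop time constant τ = 1/154.5 = 0.00647 s.

τ = 0.00647 s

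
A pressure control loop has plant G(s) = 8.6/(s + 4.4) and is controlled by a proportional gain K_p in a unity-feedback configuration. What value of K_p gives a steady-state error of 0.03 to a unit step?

For a type-0 loop with proportional control, e_ss = 1/(1 + K_p·G(0)).
G(0) = 1.955. Require 1/(1 + K_p·1.955) = 0.03, so 1 + 1.955·K_p = 33.33.
K_p = (33.33 − 1)/1.955 = 16.5.

K_p = 16.5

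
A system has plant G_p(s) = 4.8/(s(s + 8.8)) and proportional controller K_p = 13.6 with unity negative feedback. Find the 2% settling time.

T_s ≈ 0.909 s

Closed-loop characteristic equation: s² + 8.8s + 65.28 = 0, so ω_n = 8.08 rad/s and ζ = 8.8/(2·8.08) = 0.5446.
2% settling time T_s ≈ 4/(ζω_n) = 4/4.4 = 0.909 s.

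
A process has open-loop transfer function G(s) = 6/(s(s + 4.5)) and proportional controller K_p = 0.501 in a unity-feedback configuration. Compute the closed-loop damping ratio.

1 + K_p·G(s) = 0 gives s² + 4.5s + 3.006 = 0.
Matching s² + 2ζω_n s + ω_n²: ω_n = √3.006 = 1.734 rad/s and 2ζω_n = 4.5, so ζ = 4.5/(2·1.734) = 1.3.

ζ = 1.3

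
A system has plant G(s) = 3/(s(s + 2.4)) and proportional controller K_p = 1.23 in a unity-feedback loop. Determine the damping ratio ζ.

ζ = 0.625

With unity feedback the closed-loop characteristic equation is s² + 2.4s + 1.23·3 = s² + 2.4s + 3.69 = 0.
Matching s² + 2ζω_n s + ω_n²: ω_n = √3.69 = 1.921 rad/s and 2ζω_n = 2.4, so ζ = 2.4/(2·1.921) = 0.625.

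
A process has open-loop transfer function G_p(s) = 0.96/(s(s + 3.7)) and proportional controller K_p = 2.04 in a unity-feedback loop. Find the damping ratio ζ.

ζ = 1.32

The closed-loop denominator is s(s+3.7) + 2.04·0.96 = s² + 3.7s + 1.958.
Matching s² + 2ζω_n s + ω_n²: ω_n = √1.958 = 1.399 rad/s and 2ζω_n = 3.7, so ζ = 3.7/(2·1.399) = 1.32.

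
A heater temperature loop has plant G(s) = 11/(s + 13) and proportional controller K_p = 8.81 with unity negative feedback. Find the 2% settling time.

Closed-loop transfer function: T(s) = K_p·G(s)/(1 + K_p·G(s)) = 96.91/(s + 13 + 96.91) = 96.91/(s + 109.9).
Time constant τ = 1/109.9 = 0.009098 s, so the 2% settling time is about 4τ = 0.0364 s.

T_s ≈ 0.0364 s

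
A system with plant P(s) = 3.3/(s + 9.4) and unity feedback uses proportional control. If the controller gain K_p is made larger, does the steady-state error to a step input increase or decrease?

decrease

The position error constant K_pos = K_p·P(0) grows with K_p, and e_ss = 1/(1+K_pos) falls.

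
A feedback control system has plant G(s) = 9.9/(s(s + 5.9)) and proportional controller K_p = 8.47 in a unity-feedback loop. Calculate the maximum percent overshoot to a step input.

34.3%

Closed-loop characteristic equation: s² + 5.9s + 83.85 = 0, so ω_n = 9.157 rad/s and ζ = 5.9/(2·9.157) = 0.3222.
%OS = 100·exp(−πζ/√(1−ζ²)) = 100·exp(−π·0.3222/√0.8962) = 34.3%.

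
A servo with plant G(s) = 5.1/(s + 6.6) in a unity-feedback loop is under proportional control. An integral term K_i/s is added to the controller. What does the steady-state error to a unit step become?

The integrator makes K_pos = lim_{s→0} C(s)G(s) infinite, so e_ss = 1/(1+K_pos) = 0.

0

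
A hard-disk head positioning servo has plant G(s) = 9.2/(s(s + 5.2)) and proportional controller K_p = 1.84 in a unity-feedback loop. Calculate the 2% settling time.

From 1 + K_pG(s) = 0: s² + 5.2s + 16.93 = 0 ⇒ ω_n = 4.114, ζ = 0.6319.
2% settling time T_s ≈ 4/(ζω_n) = 4/2.6 = 1.54 s.

T_s ≈ 1.54 s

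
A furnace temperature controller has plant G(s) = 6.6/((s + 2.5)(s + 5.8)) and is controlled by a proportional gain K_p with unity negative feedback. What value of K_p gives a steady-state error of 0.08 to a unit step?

Steady-state error for a unit step on this type-0 loop is 1/(1 + K_p·G(0)).
G(0) = 0.4552. Require 1/(1 + K_p·0.4552) = 0.08, so 1 + 0.4552·K_p = 12.5.
K_p = (12.5 − 1)/0.4552 = 25.3.

K_p = 25.3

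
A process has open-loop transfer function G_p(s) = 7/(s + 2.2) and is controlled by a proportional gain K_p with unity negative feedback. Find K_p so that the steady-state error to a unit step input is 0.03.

Steady-state error for a unit step on this type-0 loop is 1/(1 + K_p·G_p(0)).
G_p(0) = 3.182. Require 1/(1 + K_p·3.182) = 0.03, so 1 + 3.182·K_p = 33.33.
K_p = (33.33 − 1)/3.182 = 10.2.

K_p = 10.2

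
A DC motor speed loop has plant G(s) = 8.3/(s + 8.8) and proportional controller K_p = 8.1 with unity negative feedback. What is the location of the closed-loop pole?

s = -76.03

Closed-loop transfer function: T(s) = K_p·G(s)/(1 + K_p·G(s)) = 67.23/(s + 8.8 + 67.23) = 67.23/(s + 76.03).
The closed-loop pole is at s = −76.03.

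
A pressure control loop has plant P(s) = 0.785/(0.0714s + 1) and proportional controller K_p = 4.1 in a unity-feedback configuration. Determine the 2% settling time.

Closed loop: T(s) = K_p·P/(1+K_p·P) = 3.218/(0.0714s + 1 + 3.218), with pole at s = −(1 + 3.218)/0.0714 = −59.08.
τ = 1/59.08 = 0.01693 s, so 2% settling time ≈ 4τ = 0.0677 s.

T_s ≈ 0.0677 s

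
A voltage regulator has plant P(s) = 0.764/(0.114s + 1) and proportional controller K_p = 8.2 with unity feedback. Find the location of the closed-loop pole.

s = -63.73

Closed loop: T(s) = K_p·P/(1+K_p·P) = 6.265/(0.114s + 1 + 6.265), with pole at s = −(1 + 6.265)/0.114 = −63.73.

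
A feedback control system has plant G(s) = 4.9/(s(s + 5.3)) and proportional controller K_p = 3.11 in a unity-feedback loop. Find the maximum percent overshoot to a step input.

The closed-loop denominator s² + 5.3s + 15.24 gives ω_n = √15.24 = 3.904 and ζ = 5.3/(2ω_n) = 0.6788.
%OS = 100·exp(−πζ/√(1−ζ²)) = 100·exp(−π·0.6788/√0.5392) = 5.48%.

5.48%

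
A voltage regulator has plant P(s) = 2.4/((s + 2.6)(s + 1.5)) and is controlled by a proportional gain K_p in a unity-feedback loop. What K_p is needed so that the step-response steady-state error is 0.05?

K_p = 30.9

For a type-0 loop with proportional control, e_ss = 1/(1 + K_p·P(0)).
P(0) = 0.6154. Require 1/(1 + K_p·0.6154) = 0.05, so 1 + 0.6154·K_p = 20.
K_p = (20 − 1)/0.6154 = 30.9.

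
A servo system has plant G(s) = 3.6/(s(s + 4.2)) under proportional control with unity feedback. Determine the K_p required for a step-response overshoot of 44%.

K_p = 19.2

From %OS = 100·exp(−πζ/√(1−ζ²)) = 44%, ζ = −ln(0.44)/√(π²+ln²(0.44)) = 0.2528.
Characteristic equation s² + 4.2s + 3.6K_p = 0 gives ζ = 4.2/(2√(3.6K_p)).
Setting ζ = 0.2528: √(3.6K_p) = 4.2/(2·0.2528) = 8.306, so K_p = 68.99/3.6 = 19.2.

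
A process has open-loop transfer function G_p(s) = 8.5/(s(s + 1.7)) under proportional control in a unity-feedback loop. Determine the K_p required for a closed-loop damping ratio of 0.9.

K_p = 0.105

Closed-loop characteristic equation: s² + 1.7s + K_p·8.5 = 0.
So ω_n = √(8.5K_p) and 2ζω_n = 1.7, giving ζ = 1.7/(2√(8.5K_p)).
Setting ζ = 0.9: √(8.5K_p) = 1.7/(2·0.9) = 0.9444, so K_p = 0.892/8.5 = 0.105.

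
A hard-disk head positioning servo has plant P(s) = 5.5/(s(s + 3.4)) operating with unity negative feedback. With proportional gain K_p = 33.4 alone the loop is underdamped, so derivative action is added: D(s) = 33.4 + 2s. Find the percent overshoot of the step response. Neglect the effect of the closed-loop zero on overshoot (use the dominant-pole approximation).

13.9%

Forward path: (33.4 + 2s)·5.5/(s(s+3.4)). The closed-loop characteristic equation is s² + (3.4 + 5.5·2)s + 5.5·33.4 = 0.
That is s² + 14.4s + 183.7 = 0, so ω_n = 13.55 rad/s and ζ = 14.4/(2·13.55) = 0.5312.
%OS = 100·exp(−πζ/√(1−ζ²)) = 13.9%.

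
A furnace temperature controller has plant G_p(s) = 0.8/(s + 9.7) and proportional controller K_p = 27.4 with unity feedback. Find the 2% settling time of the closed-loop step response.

Closed-loop transfer function: T(s) = K_p·G_p(s)/(1 + K_p·G_p(s)) = 21.92/(s + 9.7 + 21.92) = 21.92/(s + 31.62).
Time constant τ = 1/31.62 = 0.03163 s, so the 2% settling time is about 4τ = 0.127 s.

T_s ≈ 0.127 s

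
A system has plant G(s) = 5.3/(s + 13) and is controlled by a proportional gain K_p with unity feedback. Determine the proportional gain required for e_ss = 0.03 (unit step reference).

For a type-0 loop with proportional control, e_ss = 1/(1 + K_p·G(0)).
G(0) = 0.4077. Require 1/(1 + K_p·0.4077) = 0.03, so 1 + 0.4077·K_p = 33.33.
K_p = (33.33 − 1)/0.4077 = 79.3.

K_p = 79.3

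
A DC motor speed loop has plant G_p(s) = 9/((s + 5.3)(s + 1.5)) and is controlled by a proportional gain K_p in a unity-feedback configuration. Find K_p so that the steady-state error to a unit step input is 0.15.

K_p = 5.01

Steady-state error for a unit step on this type-0 loop is 1/(1 + K_p·G_p(0)).
G_p(0) = 1.132. Require 1/(1 + K_p·1.132) = 0.15, so 1 + 1.132·K_p = 6.667.
K_p = (6.667 − 1)/1.132 = 5.01.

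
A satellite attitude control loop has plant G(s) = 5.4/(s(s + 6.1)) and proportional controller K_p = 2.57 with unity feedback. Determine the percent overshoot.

1.13%

From 1 + K_pG(s) = 0: s² + 6.1s + 13.88 = 0 ⇒ ω_n = 3.725, ζ = 0.8187.
%OS = 100·exp(−πζ/√(1−ζ²)) = 100·exp(−π·0.8187/√0.3297) = 1.13%.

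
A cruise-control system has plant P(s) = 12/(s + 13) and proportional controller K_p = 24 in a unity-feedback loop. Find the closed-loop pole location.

Closed-loop transfer function: T(s) = K_p·P(s)/(1 + K_p·P(s)) = 288/(s + 13 + 288) = 288/(s + 301).
The closed-loop pole is at s = −301.

s = -301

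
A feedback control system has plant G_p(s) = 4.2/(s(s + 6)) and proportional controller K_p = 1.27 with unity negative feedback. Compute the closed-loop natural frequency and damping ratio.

ω_n = 2.31 rad/s, ζ = 1.3

1 + K_p·G_p(s) = 0 gives s² + 6s + 5.334 = 0.
So ω_n² = 5.334 ⇒ ω_n = 2.31 rad/s, and ζ = 6/(2ω_n) = 1.3.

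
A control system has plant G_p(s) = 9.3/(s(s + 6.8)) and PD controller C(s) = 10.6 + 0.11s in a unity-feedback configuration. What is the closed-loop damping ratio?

ζ = 0.394

Forward path: (10.6 + 0.11s)·9.3/(s(s+6.8)). The closed-loop characteristic equation is s² + (6.8 + 9.3·0.11)s + 9.3·10.6 = 0.
That is s² + 7.823s + 98.58 = 0, so ω_n = 9.929 rad/s and ζ = 7.823/(2·9.929) = 0.394.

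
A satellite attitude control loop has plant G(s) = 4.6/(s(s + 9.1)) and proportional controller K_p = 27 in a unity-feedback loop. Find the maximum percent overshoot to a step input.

24.5%

The closed-loop denominator s² + 9.1s + 124.2 gives ω_n = √124.2 = 11.14 and ζ = 9.1/(2ω_n) = 0.4083.
%OS = 100·exp(−πζ/√(1−ζ²)) = 100·exp(−π·0.4083/√0.8333) = 24.5%.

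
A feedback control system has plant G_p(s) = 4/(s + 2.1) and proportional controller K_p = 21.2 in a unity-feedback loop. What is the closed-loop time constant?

τ = 0.0115 s

Closed-loop transfer function: T(s) = K_p·G_p(s)/(1 + K_p·G_p(s)) = 84.8/(s + 2.1 + 84.8) = 84.8/(s + 86.9).
Time constant τ = 1/86.9 = 0.0115 s.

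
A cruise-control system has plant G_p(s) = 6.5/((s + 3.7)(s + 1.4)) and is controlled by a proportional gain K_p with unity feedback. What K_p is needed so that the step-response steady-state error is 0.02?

For a type-0 loop with proportional control, e_ss = 1/(1 + K_p·G_p(0)).
G_p(0) = 1.255. Require 1/(1 + K_p·1.255) = 0.02, so 1 + 1.255·K_p = 50.
K_p = (50 − 1)/1.255 = 39.

K_p = 39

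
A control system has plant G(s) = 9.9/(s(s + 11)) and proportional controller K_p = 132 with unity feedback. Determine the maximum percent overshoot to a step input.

61.7%

The closed-loop denominator s² + 11s + 1307 gives ω_n = √1307 = 36.15 and ζ = 11/(2ω_n) = 0.1521.
%OS = 100·exp(−πζ/√(1−ζ²)) = 100·exp(−π·0.1521/√0.9769) = 61.7%.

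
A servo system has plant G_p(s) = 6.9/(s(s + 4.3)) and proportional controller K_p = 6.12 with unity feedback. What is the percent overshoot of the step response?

33.2%

Closed-loop characteristic equation: s² + 4.3s + 42.23 = 0, so ω_n = 6.498 rad/s and ζ = 4.3/(2·6.498) = 0.3309.
%OS = 100·exp(−πζ/√(1−ζ²)) = 100·exp(−π·0.3309/√0.8905) = 33.2%.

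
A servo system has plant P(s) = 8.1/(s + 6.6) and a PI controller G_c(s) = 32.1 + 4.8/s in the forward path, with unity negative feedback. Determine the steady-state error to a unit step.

0

The open loop G_c(s)P(s) has a pole at the origin (type 1), so the static position error constant is infinite and e_ss = 1/(1+∞) = 0.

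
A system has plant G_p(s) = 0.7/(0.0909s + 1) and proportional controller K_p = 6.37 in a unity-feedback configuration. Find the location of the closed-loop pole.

Closed loop: T(s) = K_p·G_p/(1+K_p·G_p) = 4.459/(0.0909s + 1 + 4.459), with pole at s = −(1 + 4.459)/0.0909 = −60.06.

s = -60.06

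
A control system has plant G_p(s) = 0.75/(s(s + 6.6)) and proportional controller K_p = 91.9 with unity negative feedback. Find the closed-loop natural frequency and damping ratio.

ω_n = 8.3 rad/s, ζ = 0.397

1 + K_p·G_p(s) = 0 gives s² + 6.6s + 68.93 = 0.
So ω_n² = 68.93 ⇒ ω_n = 8.302 rad/s, and ζ = 6.6/(2ω_n) = 0.397.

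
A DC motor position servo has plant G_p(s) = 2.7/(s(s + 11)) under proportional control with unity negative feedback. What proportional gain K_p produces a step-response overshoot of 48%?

K_p = 216

From %OS = 100·exp(−πζ/√(1−ζ²)) = 48%, ζ = −ln(0.48)/√(π²+ln²(0.48)) = 0.2275.
Characteristic equation s² + 11s + 2.7K_p = 0 gives ζ = 11/(2√(2.7K_p)).
Setting ζ = 0.2275: √(2.7K_p) = 11/(2·0.2275) = 24.18, so K_p = 584.5/2.7 = 216.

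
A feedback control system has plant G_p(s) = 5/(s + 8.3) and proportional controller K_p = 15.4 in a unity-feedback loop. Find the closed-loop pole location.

Closed-loop transfer function: T(s) = K_p·G_p(s)/(1 + K_p·G_p(s)) = 77/(s + 8.3 + 77) = 77/(s + 85.3).
The closed-loop pole is at s = −85.3.

s = -85.3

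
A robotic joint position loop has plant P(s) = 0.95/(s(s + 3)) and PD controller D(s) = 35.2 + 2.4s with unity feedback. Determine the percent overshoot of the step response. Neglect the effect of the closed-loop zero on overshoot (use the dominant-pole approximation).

19.9%

Forward path: (35.2 + 2.4s)·0.95/(s(s+3)). The closed-loop characteristic equation is s² + (3 + 0.95·2.4)s + 0.95·35.2 = 0.
That is s² + 5.28s + 33.44 = 0, so ω_n = 5.783 rad/s and ζ = 5.28/(2·5.783) = 0.4565.
%OS = 100·exp(−πζ/√(1−ζ²)) = 19.9%.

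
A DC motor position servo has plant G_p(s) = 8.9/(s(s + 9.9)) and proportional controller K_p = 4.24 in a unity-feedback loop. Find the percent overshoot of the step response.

Closed-loop characteristic equation: s² + 9.9s + 37.74 = 0, so ω_n = 6.143 rad/s and ζ = 9.9/(2·6.143) = 0.8058.
%OS = 100·exp(−πζ/√(1−ζ²)) = 100·exp(−π·0.8058/√0.3507) = 1.39%.

1.39%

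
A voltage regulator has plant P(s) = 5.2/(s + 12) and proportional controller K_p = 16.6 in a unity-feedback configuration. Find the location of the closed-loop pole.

Closed-loop transfer function: T(s) = K_p·P(s)/(1 + K_p·P(s)) = 86.32/(s + 12 + 86.32) = 86.32/(s + 98.32).
The closed-loop pole is at s = −98.32.

s = -98.32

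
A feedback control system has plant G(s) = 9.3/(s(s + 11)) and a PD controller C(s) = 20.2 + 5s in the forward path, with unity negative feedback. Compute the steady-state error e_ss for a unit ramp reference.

0.0586

The loop has one pole at the origin (type 1). Velocity error constant K_v = lim_{s→0} s·C(s)G(s) = 20.2·9.3/11 = 17.08.
Steady-state error to a unit ramp: e_ss = 1/K_v = 0.0586.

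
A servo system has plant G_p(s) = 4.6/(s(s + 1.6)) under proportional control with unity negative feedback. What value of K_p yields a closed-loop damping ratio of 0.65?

Closed-loop characteristic equation: s² + 1.6s + K_p·4.6 = 0.
So ω_n = √(4.6K_p) and 2ζω_n = 1.6, giving ζ = 1.6/(2√(4.6K_p)).
Setting ζ = 0.65: √(4.6K_p) = 1.6/(2·0.65) = 1.231, so K_p = 1.515/4.6 = 0.329.

K_p = 0.329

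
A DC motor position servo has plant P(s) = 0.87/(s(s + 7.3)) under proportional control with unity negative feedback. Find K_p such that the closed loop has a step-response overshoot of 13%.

K_p = 51.6

From %OS = 100·exp(−πζ/√(1−ζ²)) = 13%, ζ = −ln(0.13)/√(π²+ln²(0.13)) = 0.5446.
Characteristic equation s² + 7.3s + 0.87K_p = 0 gives ζ = 7.3/(2√(0.87K_p)).
Setting ζ = 0.5446: √(0.87K_p) = 7.3/(2·0.5446) = 6.702, so K_p = 44.91/0.87 = 51.6.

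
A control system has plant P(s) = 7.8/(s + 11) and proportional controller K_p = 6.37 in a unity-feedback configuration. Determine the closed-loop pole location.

s = -60.69

Closed-loop transfer function: T(s) = K_p·P(s)/(1 + K_p·P(s)) = 49.69/(s + 11 + 49.69) = 49.69/(s + 60.69).
The closed-loop pole is at s = −60.69.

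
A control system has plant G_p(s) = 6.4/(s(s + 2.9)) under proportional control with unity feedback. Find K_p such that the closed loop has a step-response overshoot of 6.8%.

From %OS = 100·exp(−πζ/√(1−ζ²)) = 6.8%, ζ = −ln(0.068)/√(π²+ln²(0.068)) = 0.6502.
Characteristic equation s² + 2.9s + 6.4K_p = 0 gives ζ = 2.9/(2√(6.4K_p)).
Setting ζ = 0.6502: √(6.4K_p) = 2.9/(2·0.6502) = 2.23, so K_p = 4.974/6.4 = 0.777.

K_p = 0.777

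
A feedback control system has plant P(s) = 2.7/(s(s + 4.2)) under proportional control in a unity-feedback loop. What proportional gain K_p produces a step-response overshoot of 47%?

K_p = 29.9

From %OS = 100·exp(−πζ/√(1−ζ²)) = 47%, ζ = −ln(0.47)/√(π²+ln²(0.47)) = 0.2337.
Characteristic equation s² + 4.2s + 2.7K_p = 0 gives ζ = 4.2/(2√(2.7K_p)).
Setting ζ = 0.2337: √(2.7K_p) = 4.2/(2·0.2337) = 8.987, so K_p = 80.76/2.7 = 29.9.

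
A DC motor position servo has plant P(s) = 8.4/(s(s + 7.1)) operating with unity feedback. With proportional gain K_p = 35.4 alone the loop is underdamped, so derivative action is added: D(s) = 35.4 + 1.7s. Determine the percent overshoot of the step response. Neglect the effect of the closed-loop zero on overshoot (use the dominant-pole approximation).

Forward path: (35.4 + 1.7s)·8.4/(s(s+7.1)). The closed-loop characteristic equation is s² + (7.1 + 8.4·1.7)s + 8.4·35.4 = 0.
That is s² + 21.38s + 297.4 = 0, so ω_n = 17.24 rad/s and ζ = 21.38/(2·17.24) = 0.6199.
%OS = 100·exp(−πζ/√(1−ζ²)) = 8.36%.

8.36%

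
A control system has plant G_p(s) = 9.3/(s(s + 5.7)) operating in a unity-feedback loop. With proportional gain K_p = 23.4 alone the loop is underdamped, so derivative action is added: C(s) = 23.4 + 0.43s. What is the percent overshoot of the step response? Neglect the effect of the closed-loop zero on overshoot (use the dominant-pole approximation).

Forward path: (23.4 + 0.43s)·9.3/(s(s+5.7)). The closed-loop characteristic equation is s² + (5.7 + 9.3·0.43)s + 9.3·23.4 = 0.
That is s² + 9.699s + 217.6 = 0, so ω_n = 14.75 rad/s and ζ = 9.699/(2·14.75) = 0.3287.
%OS = 100·exp(−πζ/√(1−ζ²)) = 33.5%.

33.5%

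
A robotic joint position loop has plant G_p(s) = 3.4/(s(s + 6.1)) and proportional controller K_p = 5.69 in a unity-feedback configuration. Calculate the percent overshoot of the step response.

The closed-loop denominator s² + 6.1s + 19.35 gives ω_n = √19.35 = 4.398 and ζ = 6.1/(2ω_n) = 0.6934.
%OS = 100·exp(−πζ/√(1−ζ²)) = 100·exp(−π·0.6934/√0.5192) = 4.86%.

4.86%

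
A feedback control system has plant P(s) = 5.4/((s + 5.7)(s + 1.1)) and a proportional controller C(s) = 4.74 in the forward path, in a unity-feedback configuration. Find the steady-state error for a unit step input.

0.197

The loop is type 0. Static position error constant K_pos = C(0)·P(0) = 4.74·0.8612 = 4.082.
Steady-state error to a unit step: e_ss = 1/(1+K_pos) = 1/5.082 = 0.197.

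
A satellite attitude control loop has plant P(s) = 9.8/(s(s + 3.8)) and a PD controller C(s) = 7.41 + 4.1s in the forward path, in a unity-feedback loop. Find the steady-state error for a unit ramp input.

0.0523

The loop has one pole at the origin (type 1). Velocity error constant K_v = lim_{s→0} s·C(s)P(s) = 7.41·9.8/3.8 = 19.11.
Steady-state error to a unit ramp: e_ss = 1/K_v = 0.0523.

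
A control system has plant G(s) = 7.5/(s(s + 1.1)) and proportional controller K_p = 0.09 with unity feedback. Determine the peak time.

T_p = 5.15 s

From 1 + K_pG(s) = 0: s² + 1.1s + 0.675 = 0 ⇒ ω_n = 0.8216, ζ = 0.6694.
Damped frequency ω_d = ω_n√(1−ζ²) = 0.6103 rad/s, so peak time T_p = π/ω_d = 5.15 s.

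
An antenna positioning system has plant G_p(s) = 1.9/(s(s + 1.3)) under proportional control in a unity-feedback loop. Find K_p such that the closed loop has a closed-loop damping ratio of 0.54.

Closed-loop characteristic equation: s² + 1.3s + K_p·1.9 = 0.
So ω_n = √(1.9K_p) and 2ζω_n = 1.3, giving ζ = 1.3/(2√(1.9K_p)).
Setting ζ = 0.54: √(1.9K_p) = 1.3/(2·0.54) = 1.204, so K_p = 1.449/1.9 = 0.763.

K_p = 0.763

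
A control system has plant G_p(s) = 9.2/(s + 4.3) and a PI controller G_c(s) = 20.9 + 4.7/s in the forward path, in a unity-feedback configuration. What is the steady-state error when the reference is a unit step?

0

The open loop G_c(s)G_p(s) has a pole at the origin (type 1), so the static position error constant is infinite and e_ss = 1/(1+∞) = 0.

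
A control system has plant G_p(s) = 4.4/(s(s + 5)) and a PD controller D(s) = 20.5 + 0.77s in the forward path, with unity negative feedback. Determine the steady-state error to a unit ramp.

The loop has one pole at the origin (type 1). Velocity error constant K_v = lim_{s→0} s·D(s)G_p(s) = 20.5·4.4/5 = 18.04.
Steady-state error to a unit ramp: e_ss = 1/K_v = 0.0554.

0.0554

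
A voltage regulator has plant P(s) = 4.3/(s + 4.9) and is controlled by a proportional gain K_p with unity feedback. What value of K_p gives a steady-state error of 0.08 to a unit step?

K_p = 13.1

For a type-0 loop with proportional control, e_ss = 1/(1 + K_p·P(0)).
P(0) = 0.8776. Require 1/(1 + K_p·0.8776) = 0.08, so 1 + 0.8776·K_p = 12.5.
K_p = (12.5 − 1)/0.8776 = 13.1.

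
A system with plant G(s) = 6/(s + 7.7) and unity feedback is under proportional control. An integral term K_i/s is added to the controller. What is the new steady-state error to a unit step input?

0

Adding integral action puts a pole at s = 0 in the forward path, raising the system type to 1; a type-1 loop has zero steady-state error to a step.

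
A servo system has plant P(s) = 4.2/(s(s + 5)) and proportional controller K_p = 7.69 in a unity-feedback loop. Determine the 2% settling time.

T_s ≈ 1.6 s

From 1 + K_pP(s) = 0: s² + 5s + 32.3 = 0 ⇒ ω_n = 5.683, ζ = 0.4399.
2% settling time T_s ≈ 4/(ζω_n) = 4/2.5 = 1.6 s.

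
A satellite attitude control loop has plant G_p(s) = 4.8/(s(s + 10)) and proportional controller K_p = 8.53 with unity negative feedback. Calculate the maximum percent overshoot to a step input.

From 1 + K_pG_p(s) = 0: s² + 10s + 40.94 = 0 ⇒ ω_n = 6.399, ζ = 0.7814.
%OS = 100·exp(−πζ/√(1−ζ²)) = 100·exp(−π·0.7814/√0.3894) = 1.96%.

1.96%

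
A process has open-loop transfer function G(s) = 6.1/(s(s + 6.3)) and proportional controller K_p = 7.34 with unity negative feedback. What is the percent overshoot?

18.7%

Closed-loop characteristic equation: s² + 6.3s + 44.77 = 0, so ω_n = 6.691 rad/s and ζ = 6.3/(2·6.691) = 0.4708.
%OS = 100·exp(−πζ/√(1−ζ²)) = 100·exp(−π·0.4708/√0.7784) = 18.7%.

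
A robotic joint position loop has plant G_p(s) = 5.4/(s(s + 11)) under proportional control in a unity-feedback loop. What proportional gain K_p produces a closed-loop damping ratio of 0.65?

Closed-loop characteristic equation: s² + 11s + K_p·5.4 = 0.
So ω_n = √(5.4K_p) and 2ζω_n = 11, giving ζ = 11/(2√(5.4K_p)).
Setting ζ = 0.65: √(5.4K_p) = 11/(2·0.65) = 8.462, so K_p = 71.6/5.4 = 13.3.

K_p = 13.3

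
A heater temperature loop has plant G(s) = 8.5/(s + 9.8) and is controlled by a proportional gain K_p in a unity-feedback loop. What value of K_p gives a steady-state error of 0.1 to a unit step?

The loop is type 0, so e_ss(step) = 1/(1 + K_pos) with K_pos = K_p·G(0).
G(0) = 0.8673. Require 1/(1 + K_p·0.8673) = 0.1, so 1 + 0.8673·K_p = 10.
K_p = (10 − 1)/0.8673 = 10.4.

K_p = 10.4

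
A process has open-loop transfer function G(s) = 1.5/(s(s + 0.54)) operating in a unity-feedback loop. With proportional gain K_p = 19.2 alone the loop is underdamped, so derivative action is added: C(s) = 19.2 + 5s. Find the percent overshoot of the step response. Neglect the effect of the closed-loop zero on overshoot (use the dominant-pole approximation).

Forward path: (19.2 + 5s)·1.5/(s(s+0.54)). The closed-loop characteristic equation is s² + (0.54 + 1.5·5)s + 1.5·19.2 = 0.
That is s² + 8.04s + 28.8 = 0, so ω_n = 5.367 rad/s and ζ = 8.04/(2·5.367) = 0.7491.
%OS = 100·exp(−πζ/√(1−ζ²)) = 2.87%.

2.87%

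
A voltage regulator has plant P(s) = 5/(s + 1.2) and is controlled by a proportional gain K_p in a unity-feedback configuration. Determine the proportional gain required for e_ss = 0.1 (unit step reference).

Steady-state error for a unit step on this type-0 loop is 1/(1 + K_p·P(0)).
P(0) = 4.167. Require 1/(1 + K_p·4.167) = 0.1, so 1 + 4.167·K_p = 10.
K_p = (10 − 1)/4.167 = 2.16.

K_p = 2.16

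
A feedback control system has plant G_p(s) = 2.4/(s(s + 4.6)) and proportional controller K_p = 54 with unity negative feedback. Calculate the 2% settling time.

T_s ≈ 1.74 s

Closed-loop characteristic equation: s² + 4.6s + 129.6 = 0, so ω_n = 11.38 rad/s and ζ = 4.6/(2·11.38) = 0.202.
2% settling time T_s ≈ 4/(ζω_n) = 4/2.3 = 1.74 s.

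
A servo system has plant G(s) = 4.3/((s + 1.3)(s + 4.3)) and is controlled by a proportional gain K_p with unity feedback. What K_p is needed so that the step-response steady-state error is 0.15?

For a type-0 loop with proportional control, e_ss = 1/(1 + K_p·G(0)).
G(0) = 0.7692. Require 1/(1 + K_p·0.7692) = 0.15, so 1 + 0.7692·K_p = 6.667.
K_p = (6.667 − 1)/0.7692 = 7.37.

K_p = 7.37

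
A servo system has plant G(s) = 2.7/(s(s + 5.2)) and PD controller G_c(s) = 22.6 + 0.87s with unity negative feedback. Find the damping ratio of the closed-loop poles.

Forward path: (22.6 + 0.87s)·2.7/(s(s+5.2)). The closed-loop characteristic equation is s² + (5.2 + 2.7·0.87)s + 2.7·22.6 = 0.
That is s² + 7.549s + 61.02 = 0, so ω_n = 7.812 rad/s and ζ = 7.549/(2·7.812) = 0.4832.

ζ = 0.483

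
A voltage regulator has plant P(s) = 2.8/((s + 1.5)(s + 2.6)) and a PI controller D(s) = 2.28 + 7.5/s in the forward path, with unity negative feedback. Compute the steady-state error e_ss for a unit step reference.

0

The open loop D(s)P(s) has a pole at the origin (type 1), so the static position error constant is infinite and e_ss = 1/(1+∞) = 0.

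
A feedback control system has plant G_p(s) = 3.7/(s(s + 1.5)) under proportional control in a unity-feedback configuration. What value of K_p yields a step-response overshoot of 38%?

K_p = 1.75

From %OS = 100·exp(−πζ/√(1−ζ²)) = 38%, ζ = −ln(0.38)/√(π²+ln²(0.38)) = 0.2943.
Characteristic equation s² + 1.5s + 3.7K_p = 0 gives ζ = 1.5/(2√(3.7K_p)).
Setting ζ = 0.2943: √(3.7K_p) = 1.5/(2·0.2943) = 2.548, so K_p = 6.492/3.7 = 1.75.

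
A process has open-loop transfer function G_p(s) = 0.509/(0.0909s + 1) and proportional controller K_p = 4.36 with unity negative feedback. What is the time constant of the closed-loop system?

τ = 0.0282 s

Closed loop: T(s) = K_p·G_p/(1+K_p·G_p) = 2.219/(0.0909s + 1 + 2.219), with pole at s = −(1 + 2.219)/0.0909 = −35.42.
Closed-loop time constant τ = 1/35.42 = 0.0282 s.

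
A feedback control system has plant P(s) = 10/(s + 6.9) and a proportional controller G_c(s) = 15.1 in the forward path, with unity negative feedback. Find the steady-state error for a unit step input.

The loop is type 0. Static position error constant K_pos = G_c(0)·P(0) = 15.1·1.449 = 21.88.
Steady-state error to a unit step: e_ss = 1/(1+K_pos) = 1/22.88 = 0.0437.

0.0437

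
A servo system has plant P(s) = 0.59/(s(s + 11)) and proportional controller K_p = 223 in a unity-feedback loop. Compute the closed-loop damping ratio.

ζ = 0.479

With unity feedback the closed-loop characteristic equation is s² + 11s + 223·0.59 = s² + 11s + 131.6 = 0.
Matching s² + 2ζω_n s + ω_n²: ω_n = √131.6 = 11.47 rad/s and 2ζω_n = 11, so ζ = 11/(2·11.47) = 0.479.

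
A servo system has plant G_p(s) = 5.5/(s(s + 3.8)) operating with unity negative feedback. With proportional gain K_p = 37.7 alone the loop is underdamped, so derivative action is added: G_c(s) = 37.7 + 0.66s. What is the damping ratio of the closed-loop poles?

Forward path: (37.7 + 0.66s)·5.5/(s(s+3.8)). The closed-loop characteristic equation is s² + (3.8 + 5.5·0.66)s + 5.5·37.7 = 0.
That is s² + 7.43s + 207.4 = 0, so ω_n = 14.4 rad/s and ζ = 7.43/(2·14.4) = 0.258.

ζ = 0.258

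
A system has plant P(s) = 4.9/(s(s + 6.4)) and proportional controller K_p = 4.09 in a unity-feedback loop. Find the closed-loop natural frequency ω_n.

The closed-loop denominator is s(s+6.4) + 4.09·4.9 = s² + 6.4s + 20.04.
Matching s² + 2ζω_n s + ω_n²: ω_n = √20.04 = 4.477 rad/s and 2ζω_n = 6.4, so ζ = 6.4/(2·4.477) = 0.715.

ω_n = 4.48 rad/s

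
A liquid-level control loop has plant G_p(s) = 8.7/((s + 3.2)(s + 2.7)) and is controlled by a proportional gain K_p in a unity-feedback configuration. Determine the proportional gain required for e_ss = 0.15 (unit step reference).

K_p = 5.63

The loop is type 0, so e_ss(step) = 1/(1 + K_pos) with K_pos = K_p·G_p(0).
G_p(0) = 1.007. Require 1/(1 + K_p·1.007) = 0.15, so 1 + 1.007·K_p = 6.667.
K_p = (6.667 − 1)/1.007 = 5.63.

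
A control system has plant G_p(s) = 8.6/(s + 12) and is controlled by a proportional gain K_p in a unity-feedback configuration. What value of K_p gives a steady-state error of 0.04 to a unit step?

The loop is type 0, so e_ss(step) = 1/(1 + K_pos) with K_pos = K_p·G_p(0).
G_p(0) = 0.7167. Require 1/(1 + K_p·0.7167) = 0.04, so 1 + 0.7167·K_p = 25.
K_p = (25 − 1)/0.7167 = 33.5.

K_p = 33.5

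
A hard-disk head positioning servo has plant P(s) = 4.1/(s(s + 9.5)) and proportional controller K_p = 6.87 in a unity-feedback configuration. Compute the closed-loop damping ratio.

ζ = 0.895

The closed-loop denominator is s(s+9.5) + 6.87·4.1 = s² + 9.5s + 28.17.
Matching s² + 2ζω_n s + ω_n²: ω_n = √28.17 = 5.307 rad/s and 2ζω_n = 9.5, so ζ = 9.5/(2·5.307) = 0.895.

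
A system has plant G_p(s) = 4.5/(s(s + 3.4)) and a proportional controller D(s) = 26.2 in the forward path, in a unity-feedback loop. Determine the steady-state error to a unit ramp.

The loop has one pole at the origin (type 1). Velocity error constant K_v = lim_{s→0} s·D(s)G_p(s) = 26.2·4.5/3.4 = 34.68.
Steady-state error to a unit ramp: e_ss = 1/K_v = 0.0288.

0.0288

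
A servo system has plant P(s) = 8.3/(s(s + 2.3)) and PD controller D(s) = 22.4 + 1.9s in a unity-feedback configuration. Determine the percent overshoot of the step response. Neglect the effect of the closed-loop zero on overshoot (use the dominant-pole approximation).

6.21%

Forward path: (22.4 + 1.9s)·8.3/(s(s+2.3)). The closed-loop characteristic equation is s² + (2.3 + 8.3·1.9)s + 8.3·22.4 = 0.
That is s² + 18.07s + 185.9 = 0, so ω_n = 13.64 rad/s and ζ = 18.07/(2·13.64) = 0.6626.
%OS = 100·exp(−πζ/√(1−ζ²)) = 6.21%.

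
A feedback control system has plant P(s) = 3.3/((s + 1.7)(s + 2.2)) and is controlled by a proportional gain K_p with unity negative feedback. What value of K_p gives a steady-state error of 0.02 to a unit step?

K_p = 55.5

For a type-0 loop with proportional control, e_ss = 1/(1 + K_p·P(0)).
P(0) = 0.8824. Require 1/(1 + K_p·0.8824) = 0.02, so 1 + 0.8824·K_p = 50.
K_p = (50 − 1)/0.8824 = 55.5.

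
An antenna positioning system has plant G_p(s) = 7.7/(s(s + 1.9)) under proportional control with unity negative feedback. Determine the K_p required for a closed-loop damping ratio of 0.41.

K_p = 0.697

Closed-loop characteristic equation: s² + 1.9s + K_p·7.7 = 0.
So ω_n = √(7.7K_p) and 2ζω_n = 1.9, giving ζ = 1.9/(2√(7.7K_p)).
Setting ζ = 0.41: √(7.7K_p) = 1.9/(2·0.41) = 2.317, so K_p = 5.369/7.7 = 0.697.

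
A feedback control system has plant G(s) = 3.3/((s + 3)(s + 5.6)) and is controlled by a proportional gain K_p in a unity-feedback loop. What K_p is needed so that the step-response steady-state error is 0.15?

K_p = 28.8

Steady-state error for a unit step on this type-0 loop is 1/(1 + K_p·G(0)).
G(0) = 0.1964. Require 1/(1 + K_p·0.1964) = 0.15, so 1 + 0.1964·K_p = 6.667.
K_p = (6.667 − 1)/0.1964 = 28.8.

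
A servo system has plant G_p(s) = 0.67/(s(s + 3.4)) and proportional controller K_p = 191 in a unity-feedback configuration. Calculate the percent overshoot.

62%

The closed-loop denominator s² + 3.4s + 128 gives ω_n = √128 = 11.31 and ζ = 3.4/(2ω_n) = 0.1503.
%OS = 100·exp(−πζ/√(1−ζ²)) = 100·exp(−π·0.1503/√0.9774) = 62%.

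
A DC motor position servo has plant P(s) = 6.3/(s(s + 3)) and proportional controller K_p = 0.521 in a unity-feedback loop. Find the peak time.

Closed-loop characteristic equation: s² + 3s + 3.282 = 0, so ω_n = 1.812 rad/s and ζ = 3/(2·1.812) = 0.8279.
Damped frequency ω_d = ω_n√(1−ζ²) = 1.016 rad/s, so peak time T_p = π/ω_d = 3.09 s.

T_p = 3.09 s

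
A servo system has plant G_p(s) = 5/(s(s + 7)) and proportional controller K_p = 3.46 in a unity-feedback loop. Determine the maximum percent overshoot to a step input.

0.75%

From 1 + K_pG_p(s) = 0: s² + 7s + 17.3 = 0 ⇒ ω_n = 4.159, ζ = 0.8415.
%OS = 100·exp(−πζ/√(1−ζ²)) = 100·exp(−π·0.8415/√0.2919) = 0.75%.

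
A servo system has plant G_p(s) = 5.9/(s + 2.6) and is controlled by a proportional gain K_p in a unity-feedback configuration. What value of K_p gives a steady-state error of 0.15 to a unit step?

For a type-0 loop with proportional control, e_ss = 1/(1 + K_p·G_p(0)).
G_p(0) = 2.269. Require 1/(1 + K_p·2.269) = 0.15, so 1 + 2.269·K_p = 6.667.
K_p = (6.667 − 1)/2.269 = 2.5.

K_p = 2.5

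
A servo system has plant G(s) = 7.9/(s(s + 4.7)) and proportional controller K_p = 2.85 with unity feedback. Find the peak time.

T_p = 0.762 s

The closed-loop denominator s² + 4.7s + 22.52 gives ω_n = √22.52 = 4.745 and ζ = 4.7/(2ω_n) = 0.4953.
Damped frequency ω_d = ω_n√(1−ζ²) = 4.122 rad/s, so peak time T_p = π/ω_d = 0.762 s.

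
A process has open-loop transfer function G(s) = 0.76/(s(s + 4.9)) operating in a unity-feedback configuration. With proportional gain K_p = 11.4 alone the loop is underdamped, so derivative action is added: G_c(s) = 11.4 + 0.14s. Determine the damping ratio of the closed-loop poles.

Forward path: (11.4 + 0.14s)·0.76/(s(s+4.9)). The closed-loop characteristic equation is s² + (4.9 + 0.76·0.14)s + 0.76·11.4 = 0.
That is s² + 5.006s + 8.664 = 0, so ω_n = 2.943 rad/s and ζ = 5.006/(2·2.943) = 0.8504.

ζ = 0.85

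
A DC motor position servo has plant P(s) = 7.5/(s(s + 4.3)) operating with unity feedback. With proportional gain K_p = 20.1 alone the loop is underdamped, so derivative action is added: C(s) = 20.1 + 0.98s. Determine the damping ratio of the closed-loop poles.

ζ = 0.474

Forward path: (20.1 + 0.98s)·7.5/(s(s+4.3)). The closed-loop characteristic equation is s² + (4.3 + 7.5·0.98)s + 7.5·20.1 = 0.
That is s² + 11.65s + 150.8 = 0, so ω_n = 12.28 rad/s and ζ = 11.65/(2·12.28) = 0.4744.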